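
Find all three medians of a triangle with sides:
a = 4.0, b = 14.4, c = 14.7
Median formula: m_a = ½√(2b² + 2c² − a²) (and cyclically). a² = 16, b² = 207.36, c² = 216.09.
m_a = ½√(2·207.36 + 2·216.09 − 16) = ½√830.9 ≈ ½·28.8253 ≈ 14.4127
m_b = ½√(2·16 + 2·216.09 − 207.36) = ½√256.82 ≈ ½·16.0256 ≈ 8.0128
m_c = ½√(2·16 + 2·207.36 − 216.09) = ½√230.63 ≈ ½·15.1865 ≈ 7.59325

m_a = 14.41, m_b = 8.013, m_c = 7.593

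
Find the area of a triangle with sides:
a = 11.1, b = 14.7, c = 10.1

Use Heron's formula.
s = (11.1 + 14.7 + 10.1)/2 = 35.9/2 = 17.95
s − a = 6.85, s − b = 3.25, s − c = 7.85
s(s−a)(s−b)(s−c) = 17.95·6.85·3.25·7.85 ≈ 3136.95
Area = √3136.95 ≈ 56.0085

Area = 56.01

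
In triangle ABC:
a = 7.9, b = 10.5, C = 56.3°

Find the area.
Two sides and the included angle (SAS): A = ½·a·b·sin(C) = ½·7.9·10.5·sin(56.3°)
sin(56.3°) ≈ 0.831954
A ≈ ½·82.95·0.831954 = 41.475·0.831954 ≈ 34.5053

Area = 34.51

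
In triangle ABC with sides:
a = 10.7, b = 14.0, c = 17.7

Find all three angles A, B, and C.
Law of cosines for each angle (a² = 114.49, b² = 196, c² = 313.29):
cos(A) = (b² + c² − a²)/(2bc) = (196 + 313.29 − 114.49)/(2·14.0·17.7) = 394.8/495.6 ≈ 0.79661  ⇒  A ≈ 37.1924°
cos(B) = (a² + c² − b²)/(2ac) = (114.49 + 313.29 − 196)/(2·10.7·17.7) = 231.78/378.78 ≈ 0.611912  ⇒  B ≈ 52.2721°
cos(C) = (a² + b² − c²)/(2ab) = (114.49 + 196 − 313.29)/(2·10.7·14.0) = -2.8/299.6 ≈ -0.00934579  ⇒  C ≈ 90.5355°
Check: A + B + C ≈ 180°

A = 37.19°, B = 52.27°, C = 90.54°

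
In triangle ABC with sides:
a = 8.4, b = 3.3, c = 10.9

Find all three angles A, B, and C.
Law of cosines for each angle (a² = 70.56, b² = 10.89, c² = 118.81):
cos(A) = (b² + c² − a²)/(2bc) = (10.89 + 118.81 − 70.56)/(2·3.3·10.9) = 59.14/71.94 ≈ 0.822074  ⇒  A ≈ 34.7071°
cos(B) = (a² + c² − b²)/(2ac) = (70.56 + 118.81 − 10.89)/(2·8.4·10.9) = 178.48/183.12 ≈ 0.974661  ⇒  B ≈ 12.9256°
cos(C) = (a² + b² − c²)/(2ab) = (70.56 + 10.89 − 118.81)/(2·8.4·3.3) = -37.36/55.44 ≈ -0.673882  ⇒  C ≈ 132.367°
Check: A + B + C ≈ 180°

A = 34.71°, B = 12.93°, C = 132.4°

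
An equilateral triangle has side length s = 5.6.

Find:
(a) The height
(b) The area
(a) The height splits the triangle into two 30-60-90 halves: h = s·√3/2 = 5.6·1.73205/2 ≈ 9.69948/2 ≈ 4.84974
(b) Area = (√3/4)·s² = (√3/4)·5.6² = (√3/4)·31.36 ≈ 0.433013·31.36 ≈ 13.5793

Height = 4.85, Area = 13.58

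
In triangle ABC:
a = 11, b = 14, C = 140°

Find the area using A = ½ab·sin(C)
A = ½·a·b·sin(C) = ½·11·14·sin(140°)
sin(140°) ≈ 0.642788
A ≈ ½·154·0.642788 = 77·0.642788 ≈ 49.4946

Area = 49.49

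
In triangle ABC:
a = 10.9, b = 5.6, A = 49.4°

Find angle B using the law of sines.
a/sin(A) = b/sin(B)  ⇒  sin(B) = b·sin(A)/a = 5.6·sin(49.4°)/10.9
sin(49.4°) ≈ 0.759271
sin(B) ≈ 5.6·0.759271/10.9 ≈ 4.25192/10.9 ≈ 0.390084
B = arcsin(0.390084) ≈ 22.9597°
(Since b ≤ a we need B ≤ A, so the obtuse alternative 180° − 22.9597° ≈ 157.04° is rejected.)

B = 22.96°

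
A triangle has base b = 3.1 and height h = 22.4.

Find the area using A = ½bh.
A = ½·b·h = ½·3.1·22.4 = ½·69.44 = 34.72

Area = 34.72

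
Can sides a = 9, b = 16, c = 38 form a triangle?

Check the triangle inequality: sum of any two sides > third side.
a + b vs c: 9 + 16 = 25 ≤ 38  ✗
a + c vs b: 9 + 38 = 47 > 16  ✓
b + c vs a: 16 + 38 = 54 > 9  ✓

No: 9 + 16 = 25 is not > 38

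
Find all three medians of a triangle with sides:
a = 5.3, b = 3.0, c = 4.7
Median formula: m_a = ½√(2b² + 2c² − a²) (and cyclically). a² = 28.09, b² = 9, c² = 22.09.
m_a = ½√(2·9 + 2·22.09 − 28.09) = ½√34.09 ≈ ½·5.83866 ≈ 2.91933
m_b = ½√(2·28.09 + 2·22.09 − 9) = ½√91.36 ≈ ½·9.55824 ≈ 4.77912
m_c = ½√(2·28.09 + 2·9 − 22.09) = ½√52.09 ≈ ½·7.21734 ≈ 3.60867

m_a = 2.919, m_b = 4.779, m_c = 3.609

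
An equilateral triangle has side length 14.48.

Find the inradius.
r = Area/s with s the semi-perimeter.
Area = (√3/4)·14.48² = (√3/4)·209.6704 ≈ 0.433013·209.6704 ≈ 90.7899
s = 3·14.48/2 = 21.72
r ≈ 90.7899/21.72 ≈ 4.18002
(Equivalently r = side/(2√3) = 14.48/3.4641 ≈ 4.18002.)

r = 4.18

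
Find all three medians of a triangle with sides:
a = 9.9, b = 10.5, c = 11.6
Median formula: m_a = ½√(2b² + 2c² − a²) (and cyclically). a² = 98.01, b² = 110.25, c² = 134.56.
m_a = ½√(2·110.25 + 2·134.56 − 98.01) = ½√391.61 ≈ ½·19.7891 ≈ 9.89457
m_b = ½√(2·98.01 + 2·134.56 − 110.25) = ½√354.89 ≈ ½·18.8385 ≈ 9.41926
m_c = ½√(2·98.01 + 2·110.25 − 134.56) = ½√281.96 ≈ ½·16.7917 ≈ 8.39583

m_a = 9.895, m_b = 9.419, m_c = 8.396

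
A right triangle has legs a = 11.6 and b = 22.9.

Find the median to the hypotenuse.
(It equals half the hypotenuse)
Hypotenuse c = √(a² + b²) = √(134.56 + 524.41) = √658.97 ≈ 25.6704
Median to hypotenuse = c/2 ≈ 25.6704/2 ≈ 12.8352

Median = 12.84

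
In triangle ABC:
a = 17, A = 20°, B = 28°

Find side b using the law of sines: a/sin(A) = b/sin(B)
a/sin(A) = b/sin(B)  ⇒  b = a·sin(B)/sin(A) = 17·sin(28°)/sin(20°)
sin(28°) ≈ 0.469472, sin(20°) ≈ 0.34202
b ≈ 17·0.469472/0.34202 ≈ 7.98102/0.34202 ≈ 23.3349

b = 23.33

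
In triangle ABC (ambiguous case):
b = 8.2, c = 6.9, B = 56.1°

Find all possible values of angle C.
b/sin(B) = c/sin(C)  ⇒  sin(C) = c·sin(B)/b = 6.9·sin(56.1°)/8.2
sin(56.1°) ≈ 0.830012
sin(C) ≈ 6.9·0.830012/8.2 ≈ 5.72708/8.2 ≈ 0.698425
Candidate 1: C₁ = arcsin(0.698425) ≈ 44.3008°  →  A = 180° − 56.1° − 44.3008° ≈ 79.5992° > 0, valid
Candidate 2: C₂ = 180° − C₁ ≈ 135.699°  →  A = 180° − 56.1° − 135.699° ≈ -11.7992° ≤ 0, not a valid triangle

C = 44.3° (one solution)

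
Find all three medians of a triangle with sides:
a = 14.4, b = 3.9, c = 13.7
Median formula: m_a = ½√(2b² + 2c² − a²) (and cyclically). a² = 207.36, b² = 15.21, c² = 187.69.
m_a = ½√(2·15.21 + 2·187.69 − 207.36) = ½√198.44 ≈ ½·14.0869 ≈ 7.04344
m_b = ½√(2·207.36 + 2·187.69 − 15.21) = ½√774.89 ≈ ½·27.8368 ≈ 13.9184
m_c = ½√(2·207.36 + 2·15.21 − 187.69) = ½√257.45 ≈ ½·16.0452 ≈ 8.02262

m_a = 7.043, m_b = 13.92, m_c = 8.023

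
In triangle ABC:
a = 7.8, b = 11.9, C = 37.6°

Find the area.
Two sides and the included angle (SAS): A = ½·a·b·sin(C) = ½·7.8·11.9·sin(37.6°)
sin(37.6°) ≈ 0.610145
A ≈ ½·92.82·0.610145 = 46.41·0.610145 ≈ 28.3168

Area = 28.32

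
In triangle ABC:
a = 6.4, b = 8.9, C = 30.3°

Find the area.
Two sides and the included angle (SAS): A = ½·a·b·sin(C) = ½·6.4·8.9·sin(30.3°)
sin(30.3°) ≈ 0.504528
A ≈ ½·56.96·0.504528 = 28.48·0.504528 ≈ 14.3689

Area = 14.37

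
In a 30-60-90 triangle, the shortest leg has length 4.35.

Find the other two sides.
In a 30-60-90 triangle the sides are in ratio 1 : √3 : 2 (short leg : long leg : hypotenuse).
Long leg = 4.35·√3 ≈ 4.35·1.73205 ≈ 7.53442
Hypotenuse = 2·4.35 = 8.7

Long leg = 4.35√3 = 7.534, Hypotenuse = 8.7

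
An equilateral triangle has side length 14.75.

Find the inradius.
r = Area/s with s the semi-perimeter.
Area = (√3/4)·14.75² = (√3/4)·217.5625 ≈ 0.433013·217.5625 ≈ 94.2073
s = 3·14.75/2 = 22.125
r ≈ 94.2073/22.125 ≈ 4.25796
(Equivalently r = side/(2√3) = 14.75/3.4641 ≈ 4.25796.)

r = 4.258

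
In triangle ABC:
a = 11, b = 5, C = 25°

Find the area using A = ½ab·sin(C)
A = ½·a·b·sin(C) = ½·11·5·sin(25°)
sin(25°) ≈ 0.422618
A ≈ ½·55·0.422618 = 27.5·0.422618 ≈ 11.622

Area = 11.62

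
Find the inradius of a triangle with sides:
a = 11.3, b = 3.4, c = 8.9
r = Area/s where s is the semi-perimeter.
s = (11.3 + 3.4 + 8.9)/2 = 23.6/2 = 11.8
Area = √(s(s−a)(s−b)(s−c)) = √(11.8·0.5·8.4·2.9) ≈ √143.724 ≈ 11.9885
r ≈ 11.9885/11.8 ≈ 1.01597

r = 1.016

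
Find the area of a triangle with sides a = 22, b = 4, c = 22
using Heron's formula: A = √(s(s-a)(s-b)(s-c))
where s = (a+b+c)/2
s = (22 + 4 + 22)/2 = 48/2 = 24
s − a = 2, s − b = 20, s − c = 2
s(s−a)(s−b)(s−c) = 24·2·20·2 = 1920
Area = √1920 ≈ 43.8178

s = 24.0, Area = 43.82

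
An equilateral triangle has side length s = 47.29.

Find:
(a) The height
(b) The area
(a) The height splits the triangle into two 30-60-90 halves: h = s·√3/2 = 47.29·1.73205/2 ≈ 81.9087/2 ≈ 40.9543
(b) Area = (√3/4)·s² = (√3/4)·47.29² = (√3/4)·2236.3441 ≈ 0.433013·2236.3441 ≈ 968.365

Height = 40.95, Area = 968.4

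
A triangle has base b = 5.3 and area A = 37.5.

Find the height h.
A = ½·b·h  ⇒  h = 2A/b = 2·37.5/5.3 = 75/5.3 ≈ 14.1509

h = 14.15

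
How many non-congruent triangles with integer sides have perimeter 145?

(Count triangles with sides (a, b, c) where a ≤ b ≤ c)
Let a ≤ b ≤ c with a + b + c = 145. The only binding inequality is a + b > c, i.e. 145 − c > c, so c < 145/2; and c ≥ 145/3 since c is the largest side.
So 49 ≤ c ≤ 72. For each c, b runs from ⌈(145 − c)/2⌉ up to c (then a = 145 − b − c satisfies 1 ≤ a ≤ b automatically), giving c − ⌈(145 − c)/2⌉ + 1 choices.
Summing over c: 2 + 3 + 5 + 6 + … + 35 + 36  (24 terms, c = 49, …, 72) = 456
Check (closed form: nearest integer to p²/48 for even p, (p+3)²/48 for odd p): (145+3)²/48 = 148²/48 = 21904/48 ≈ 456.33 → 456

456 triangles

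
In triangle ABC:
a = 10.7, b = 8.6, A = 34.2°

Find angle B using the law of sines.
a/sin(A) = b/sin(B)  ⇒  sin(B) = b·sin(A)/a = 8.6·sin(34.2°)/10.7
sin(34.2°) ≈ 0.562083
sin(B) ≈ 8.6·0.562083/10.7 ≈ 4.83392/10.7 ≈ 0.451768
B = arcsin(0.451768) ≈ 26.8572°
(Since b ≤ a we need B ≤ A, so the obtuse alternative 180° − 26.8572° ≈ 153.143° is rejected.)

B = 26.86°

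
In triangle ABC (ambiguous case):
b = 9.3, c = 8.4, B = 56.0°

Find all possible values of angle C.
b/sin(B) = c/sin(C)  ⇒  sin(C) = c·sin(B)/b = 8.4·sin(56.0°)/9.3
sin(56.0°) ≈ 0.829038
sin(C) ≈ 8.4·0.829038/9.3 ≈ 6.96392/9.3 ≈ 0.748808
Candidate 1: C₁ = arcsin(0.748808) ≈ 48.4872°  →  A = 180° − 56.0° − 48.4872° ≈ 75.5128° > 0, valid
Candidate 2: C₂ = 180° − C₁ ≈ 131.513°  →  A = 180° − 56.0° − 131.513° ≈ -7.5128° ≤ 0, not a valid triangle

C = 48.49° (one solution)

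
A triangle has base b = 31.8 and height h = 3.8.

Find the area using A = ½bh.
A = ½·b·h = ½·31.8·3.8 = ½·120.84 = 60.42

Area = 60.42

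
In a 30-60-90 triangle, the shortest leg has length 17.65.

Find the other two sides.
In a 30-60-90 triangle the sides are in ratio 1 : √3 : 2 (short leg : long leg : hypotenuse).
Long leg = 17.65·√3 ≈ 17.65·1.73205 ≈ 30.5707
Hypotenuse = 2·17.65 = 35.3

Long leg = 17.65√3 = 30.57, Hypotenuse = 35.3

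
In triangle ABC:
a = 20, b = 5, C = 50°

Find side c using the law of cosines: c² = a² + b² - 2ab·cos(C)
c² = 20² + 5² − 2·20·5·cos(50°)
cos(50°) ≈ 0.642788
c² ≈ 400 + 25 − 200·(0.642788) ≈ 425 − 128.558 ≈ 296.442
c ≈ √296.442 ≈ 17.2175

c = 17.22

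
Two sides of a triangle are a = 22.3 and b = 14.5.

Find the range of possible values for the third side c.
Triangle inequality: |a − b| < c < a + b
|a − b| = |22.3 − 14.5| = 7.8
a + b = 22.3 + 14.5 = 36.8

7.8 < c < 36.8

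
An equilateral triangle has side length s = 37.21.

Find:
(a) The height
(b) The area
(a) The height splits the triangle into two 30-60-90 halves: h = s·√3/2 = 37.21·1.73205/2 ≈ 64.4496/2 ≈ 32.2248
(b) Area = (√3/4)·s² = (√3/4)·37.21² = (√3/4)·1384.5841 ≈ 0.433013·1384.5841 ≈ 599.543

Height = 32.22, Area = 599.5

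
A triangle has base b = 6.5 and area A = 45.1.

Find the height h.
A = ½·b·h  ⇒  h = 2A/b = 2·45.1/6.5 = 90.2/6.5 ≈ 13.8769

h = 13.88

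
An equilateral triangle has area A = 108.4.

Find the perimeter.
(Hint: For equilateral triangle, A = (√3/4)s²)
A = (√3/4)s²  ⇒  s² = 4A/√3 = 4·108.4/√3 = 433.6/1.73205 ≈ 250.339
s ≈ √250.339 ≈ 15.8221
Perimeter = 3s ≈ 3·15.8221 ≈ 47.4663

Perimeter = 47.47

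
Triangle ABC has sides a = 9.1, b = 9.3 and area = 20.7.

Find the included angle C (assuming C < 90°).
Area = ½·a·b·sin(C)  ⇒  sin(C) = 2·Area/(a·b) = 2·20.7/(9.1·9.3) = 41.4/84.63 ≈ 0.489188
C = arcsin(0.489188) ≈ 29.2872° (taking the acute solution since C < 90°)

C = 29.29°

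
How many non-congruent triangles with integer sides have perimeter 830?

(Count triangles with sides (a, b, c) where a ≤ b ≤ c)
Let a ≤ b ≤ c with a + b + c = 830. The only binding inequality is a + b > c, i.e. 830 − c > c, so c < 830/2; and c ≥ 830/3 since c is the largest side.
So 277 ≤ c ≤ 414. For each c, b runs from ⌈(830 − c)/2⌉ up to c (then a = 830 − b − c satisfies 1 ≤ a ≤ b automatically), giving c − ⌈(830 − c)/2⌉ + 1 choices.
Summing over c: 1 + 3 + 4 + 6 + … + 205 + 207  (138 terms, c = 277, …, 414) = 14352
Check (closed form: nearest integer to p²/48 for even p, (p+3)²/48 for odd p): 830²/48 = 688900/48 ≈ 14352.08 → 14352

14352 triangles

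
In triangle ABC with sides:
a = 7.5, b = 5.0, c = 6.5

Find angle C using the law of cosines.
c² = a² + b² − 2ab·cos(C)  ⇒  cos(C) = (a² + b² − c²)/(2ab)
cos(C) = (7.5² + 5.0² − 6.5²)/(2·7.5·5.0) = (56.25 + 25 − 42.25)/75 = 39/75 ≈ 0.52
C = arccos(0.52) ≈ 58.6677°

C = 58.67°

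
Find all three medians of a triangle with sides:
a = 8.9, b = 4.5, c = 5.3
Median formula: m_a = ½√(2b² + 2c² − a²) (and cyclically). a² = 79.21, b² = 20.25, c² = 28.09.
m_a = ½√(2·20.25 + 2·28.09 − 79.21) = ½√17.47 ≈ ½·4.17971 ≈ 2.08986
m_b = ½√(2·79.21 + 2·28.09 − 20.25) = ½√194.35 ≈ ½·13.9409 ≈ 6.97047
m_c = ½√(2·79.21 + 2·20.25 − 28.09) = ½√170.83 ≈ ½·13.0702 ≈ 6.5351

m_a = 2.09, m_b = 6.97, m_c = 6.535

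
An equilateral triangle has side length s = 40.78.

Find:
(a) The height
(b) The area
(a) The height splits the triangle into two 30-60-90 halves: h = s·√3/2 = 40.78·1.73205/2 ≈ 70.633/2 ≈ 35.3165
(b) Area = (√3/4)·s² = (√3/4)·40.78² = (√3/4)·1663.0084 ≈ 0.433013·1663.0084 ≈ 720.104

Height = 35.32, Area = 720.1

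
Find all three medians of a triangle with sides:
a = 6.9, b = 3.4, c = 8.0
Median formula: m_a = ½√(2b² + 2c² − a²) (and cyclically). a² = 47.61, b² = 11.56, c² = 64.
m_a = ½√(2·11.56 + 2·64 − 47.61) = ½√103.51 ≈ ½·10.174 ≈ 5.08699
m_b = ½√(2·47.61 + 2·64 − 11.56) = ½√211.66 ≈ ½·14.5485 ≈ 7.27427
m_c = ½√(2·47.61 + 2·11.56 − 64) = ½√54.34 ≈ ½·7.37157 ≈ 3.68578

m_a = 5.087, m_b = 7.274, m_c = 3.686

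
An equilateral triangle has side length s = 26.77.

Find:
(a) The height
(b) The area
(a) The height splits the triangle into two 30-60-90 halves: h = s·√3/2 = 26.77·1.73205/2 ≈ 46.367/2 ≈ 23.1835
(b) Area = (√3/4)·s² = (√3/4)·26.77² = (√3/4)·716.6329 ≈ 0.433013·716.6329 ≈ 310.311

Height = 23.18, Area = 310.3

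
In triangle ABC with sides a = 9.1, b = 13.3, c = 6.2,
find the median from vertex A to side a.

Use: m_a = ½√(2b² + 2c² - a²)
m_a = ½√(2·13.3² + 2·6.2² − 9.1²) = ½√(2·176.89 + 2·38.44 − 82.81) = ½√(353.78 + 76.88 − 82.81) = ½√347.85
√347.85 ≈ 18.6507, so m_a ≈ 9.32537

m_a = 9.325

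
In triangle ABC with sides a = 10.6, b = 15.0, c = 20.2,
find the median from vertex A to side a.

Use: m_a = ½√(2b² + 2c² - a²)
m_a = ½√(2·15.0² + 2·20.2² − 10.6²) = ½√(2·225 + 2·408.04 − 112.36) = ½√(450 + 816.08 − 112.36) = ½√1153.72
√1153.72 ≈ 33.9665, so m_a ≈ 16.9832

m_a = 16.98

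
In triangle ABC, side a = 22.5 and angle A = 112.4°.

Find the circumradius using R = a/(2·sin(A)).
R = a/(2·sin(A)) = 22.5/(2·sin(112.4°))
sin(112.4°) ≈ 0.924546
R ≈ 22.5/(2·0.924546) = 22.5/1.84909 ≈ 12.1681

R = 12.17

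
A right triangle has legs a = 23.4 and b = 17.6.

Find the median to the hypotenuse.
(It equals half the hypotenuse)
Hypotenuse c = √(a² + b²) = √(547.56 + 309.76) = √857.32 ≈ 29.28
Median to hypotenuse = c/2 ≈ 29.28/2 ≈ 14.64

Median = 14.64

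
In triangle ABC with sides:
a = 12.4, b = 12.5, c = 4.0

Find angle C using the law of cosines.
c² = a² + b² − 2ab·cos(C)  ⇒  cos(C) = (a² + b² − c²)/(2ab)
cos(C) = (12.4² + 12.5² − 4.0²)/(2·12.4·12.5) = (153.76 + 156.25 − 16)/310 = 294.01/310 ≈ 0.948419
C = arccos(0.948419) ≈ 18.4827°

C = 18.48°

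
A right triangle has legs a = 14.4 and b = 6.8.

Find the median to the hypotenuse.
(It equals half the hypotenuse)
Hypotenuse c = √(a² + b²) = √(207.36 + 46.24) = √253.6 ≈ 15.9248
Median to hypotenuse = c/2 ≈ 15.9248/2 ≈ 7.96241

Median = 7.962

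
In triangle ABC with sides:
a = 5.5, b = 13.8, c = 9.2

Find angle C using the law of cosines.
c² = a² + b² − 2ab·cos(C)  ⇒  cos(C) = (a² + b² − c²)/(2ab)
cos(C) = (5.5² + 13.8² − 9.2²)/(2·5.5·13.8) = (30.25 + 190.44 − 84.64)/151.8 = 136.05/151.8 ≈ 0.896245
C = arccos(0.896245) ≈ 26.3312°

C = 26.33°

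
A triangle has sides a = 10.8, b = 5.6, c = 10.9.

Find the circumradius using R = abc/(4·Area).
First find the area with Heron's formula.
s = (10.8 + 5.6 + 10.9)/2 = 13.65
Area = √(s(s−a)(s−b)(s−c)) = √(13.65·2.85·8.05·2.75) ≈ √861.204 ≈ 29.3463
abc = 10.8·5.6·10.9 = 659.232
R = abc/(4·Area) ≈ 659.232/(4·29.3463) = 659.232/117.385 ≈ 5.61598

R = 5.616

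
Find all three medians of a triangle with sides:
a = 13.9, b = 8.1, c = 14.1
Median formula: m_a = ½√(2b² + 2c² − a²) (and cyclically). a² = 193.21, b² = 65.61, c² = 198.81.
m_a = ½√(2·65.61 + 2·198.81 − 193.21) = ½√335.63 ≈ ½·18.3202 ≈ 9.1601
m_b = ½√(2·193.21 + 2·198.81 − 65.61) = ½√718.43 ≈ ½·26.8035 ≈ 13.4018
m_c = ½√(2·193.21 + 2·65.61 − 198.81) = ½√318.83 ≈ ½·17.8558 ≈ 8.92791

m_a = 9.16, m_b = 13.4, m_c = 8.928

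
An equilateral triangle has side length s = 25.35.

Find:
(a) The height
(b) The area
(a) The height splits the triangle into two 30-60-90 halves: h = s·√3/2 = 25.35·1.73205/2 ≈ 43.9075/2 ≈ 21.9537
(b) Area = (√3/4)·s² = (√3/4)·25.35² = (√3/4)·642.6225 ≈ 0.433013·642.6225 ≈ 278.264

Height = 21.95, Area = 278.3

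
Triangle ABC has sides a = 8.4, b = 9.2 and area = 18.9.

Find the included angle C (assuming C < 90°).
Area = ½·a·b·sin(C)  ⇒  sin(C) = 2·Area/(a·b) = 2·18.9/(8.4·9.2) = 37.8/77.28 ≈ 0.48913
C = arcsin(0.48913) ≈ 29.2834° (taking the acute solution since C < 90°)

C = 29.28°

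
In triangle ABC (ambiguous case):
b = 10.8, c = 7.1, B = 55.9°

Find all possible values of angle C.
b/sin(B) = c/sin(C)  ⇒  sin(C) = c·sin(B)/b = 7.1·sin(55.9°)/10.8
sin(55.9°) ≈ 0.82806
sin(C) ≈ 7.1·0.82806/10.8 ≈ 5.87923/10.8 ≈ 0.544373
Candidate 1: C₁ = arcsin(0.544373) ≈ 32.9818°  →  A = 180° − 55.9° − 32.9818° ≈ 91.1182° > 0, valid
Candidate 2: C₂ = 180° − C₁ ≈ 147.018°  →  A = 180° − 55.9° − 147.018° ≈ -22.9182° ≤ 0, not a valid triangle

C = 32.98° (one solution)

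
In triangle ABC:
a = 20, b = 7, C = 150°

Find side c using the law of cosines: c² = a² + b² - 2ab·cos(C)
c² = 20² + 7² − 2·20·7·cos(150°)
cos(150°) ≈ -0.866025
c² ≈ 400 + 49 − 280·(-0.866025) ≈ 449 + 242.487 ≈ 691.487
c ≈ √691.487 ≈ 26.2961

c = 26.3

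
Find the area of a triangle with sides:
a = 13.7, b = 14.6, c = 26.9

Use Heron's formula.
s = (13.7 + 14.6 + 26.9)/2 = 55.2/2 = 27.6
s − a = 13.9, s − b = 13, s − c = 0.7
s(s−a)(s−b)(s−c) = 27.6·13.9·13·0.7 ≈ 3491.12
Area = √3491.12 ≈ 59.0857

Area = 59.09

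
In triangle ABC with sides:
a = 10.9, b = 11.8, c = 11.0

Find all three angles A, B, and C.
Law of cosines for each angle (a² = 118.81, b² = 139.24, c² = 121):
cos(A) = (b² + c² − a²)/(2bc) = (139.24 + 121 − 118.81)/(2·11.8·11.0) = 141.43/259.6 ≈ 0.5448  ⇒  A ≈ 56.989°
cos(B) = (a² + c² − b²)/(2ac) = (118.81 + 121 − 139.24)/(2·10.9·11.0) = 100.57/239.8 ≈ 0.419391  ⇒  B ≈ 65.2038°
cos(C) = (a² + b² − c²)/(2ab) = (118.81 + 139.24 − 121)/(2·10.9·11.8) = 137.05/257.24 ≈ 0.532771  ⇒  C ≈ 57.8071°
Check: A + B + C ≈ 180°

A = 56.99°, B = 65.2°, C = 57.81°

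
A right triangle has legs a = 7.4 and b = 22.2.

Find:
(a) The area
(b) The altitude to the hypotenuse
(a) The legs are perpendicular, so Area = ½·a·b = ½·7.4·22.2 = ½·164.28 = 82.14
(b) Hypotenuse c = √(a² + b²) = √(54.76 + 492.84) = √547.6 ≈ 23.4009
    Area = ½·c·h_c  ⇒  h_c = 2·Area/c = 164.28/23.4009 ≈ 7.02026

Area = 82.14, h_c = 7.02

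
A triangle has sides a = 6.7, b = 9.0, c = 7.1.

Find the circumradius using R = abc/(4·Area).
First find the area with Heron's formula.
s = (6.7 + 9.0 + 7.1)/2 = 11.4
Area = √(s(s−a)(s−b)(s−c)) = √(11.4·4.7·2.4·4.3) ≈ √552.946 ≈ 23.5148
abc = 6.7·9.0·7.1 = 428.13
R = abc/(4·Area) ≈ 428.13/(4·23.5148) = 428.13/94.0592 ≈ 4.55171

R = 4.552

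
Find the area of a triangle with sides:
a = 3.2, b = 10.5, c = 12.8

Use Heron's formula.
s = (3.2 + 10.5 + 12.8)/2 = 26.5/2 = 13.25
s − a = 10.05, s − b = 2.75, s − c = 0.45
s(s−a)(s−b)(s−c) = 13.25·10.05·2.75·0.45 ≈ 164.789
Area = √164.789 ≈ 12.837

Area = 12.84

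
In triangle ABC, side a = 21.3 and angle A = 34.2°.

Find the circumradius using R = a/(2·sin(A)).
R = a/(2·sin(A)) = 21.3/(2·sin(34.2°))
sin(34.2°) ≈ 0.562083
R ≈ 21.3/(2·0.562083) = 21.3/1.12417 ≈ 18.9474

R = 18.95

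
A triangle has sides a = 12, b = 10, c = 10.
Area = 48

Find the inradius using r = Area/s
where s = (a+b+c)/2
s = (12 + 10 + 10)/2 = 32/2 = 16
r = Area/s = 48/16 ≈ 3

r = 3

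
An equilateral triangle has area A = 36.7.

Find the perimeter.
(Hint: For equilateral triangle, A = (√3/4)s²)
A = (√3/4)s²  ⇒  s² = 4A/√3 = 4·36.7/√3 = 146.8/1.73205 ≈ 84.755
s ≈ √84.755 ≈ 9.20625
Perimeter = 3s ≈ 3·9.20625 ≈ 27.6187

Perimeter = 27.62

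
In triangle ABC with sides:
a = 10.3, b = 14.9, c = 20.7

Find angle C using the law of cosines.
c² = a² + b² − 2ab·cos(C)  ⇒  cos(C) = (a² + b² − c²)/(2ab)
cos(C) = (10.3² + 14.9² − 20.7²)/(2·10.3·14.9) = (106.09 + 222.01 − 428.49)/306.94 = -100.39/306.94 ≈ -0.327067
C = arccos(-0.327067) ≈ 109.091°

C = 109.1°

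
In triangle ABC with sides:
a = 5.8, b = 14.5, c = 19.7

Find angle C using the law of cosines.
c² = a² + b² − 2ab·cos(C)  ⇒  cos(C) = (a² + b² − c²)/(2ab)
cos(C) = (5.8² + 14.5² − 19.7²)/(2·5.8·14.5) = (33.64 + 210.25 − 388.09)/168.2 = -144.2/168.2 ≈ -0.857313
C = arccos(-0.857313) ≈ 149.016°

C = 149°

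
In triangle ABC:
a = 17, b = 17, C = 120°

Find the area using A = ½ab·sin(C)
A = ½·a·b·sin(C) = ½·17·17·sin(120°)
sin(120°) ≈ 0.866025
A ≈ ½·289·0.866025 = 144.5·0.866025 ≈ 125.141

Area = 125.1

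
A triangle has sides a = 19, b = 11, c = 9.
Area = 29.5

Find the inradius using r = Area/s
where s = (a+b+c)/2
s = (19 + 11 + 9)/2 = 39/2 = 19.5
r = Area/s = 29.5/19.5 ≈ 1.51282

r = 1.513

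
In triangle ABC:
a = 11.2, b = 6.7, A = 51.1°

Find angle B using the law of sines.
a/sin(A) = b/sin(B)  ⇒  sin(B) = b·sin(A)/a = 6.7·sin(51.1°)/11.2
sin(51.1°) ≈ 0.778243
sin(B) ≈ 6.7·0.778243/11.2 ≈ 5.21423/11.2 ≈ 0.465556
B = arcsin(0.465556) ≈ 27.7462°
(Since b ≤ a we need B ≤ A, so the obtuse alternative 180° − 27.7462° ≈ 152.254° is rejected.)

B = 27.75°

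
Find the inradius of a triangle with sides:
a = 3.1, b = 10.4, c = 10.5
r = Area/s where s is the semi-perimeter.
s = (3.1 + 10.4 + 10.5)/2 = 24/2 = 12
Area = √(s(s−a)(s−b)(s−c)) = √(12·8.9·1.6·1.5) ≈ √256.32 ≈ 16.01
r ≈ 16.01/12 ≈ 1.33417

r = 1.334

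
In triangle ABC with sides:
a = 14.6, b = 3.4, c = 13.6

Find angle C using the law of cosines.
c² = a² + b² − 2ab·cos(C)  ⇒  cos(C) = (a² + b² − c²)/(2ab)
cos(C) = (14.6² + 3.4² − 13.6²)/(2·14.6·3.4) = (213.16 + 11.56 − 184.96)/99.28 = 39.76/99.28 ≈ 0.400483
C = arccos(0.400483) ≈ 66.3916°

C = 66.39°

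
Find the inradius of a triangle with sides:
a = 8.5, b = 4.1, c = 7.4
r = Area/s where s is the semi-perimeter.
s = (8.5 + 4.1 + 7.4)/2 = 20/2 = 10
Area = √(s(s−a)(s−b)(s−c)) = √(10·1.5·5.9·2.6) ≈ √230.1 ≈ 15.169
r ≈ 15.169/10 ≈ 1.5169

r = 1.517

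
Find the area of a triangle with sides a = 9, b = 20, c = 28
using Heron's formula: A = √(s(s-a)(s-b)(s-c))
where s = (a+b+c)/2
s = (9 + 20 + 28)/2 = 57/2 = 28.5
s − a = 19.5, s − b = 8.5, s − c = 0.5
s(s−a)(s−b)(s−c) = 28.5·19.5·8.5·0.5 = 2361.9375
Area = √2361.9375 ≈ 48.5998

s = 28.5, Area = 48.6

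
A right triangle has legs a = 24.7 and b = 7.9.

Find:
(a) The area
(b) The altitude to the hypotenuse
(a) The legs are perpendicular, so Area = ½·a·b = ½·24.7·7.9 = ½·195.13 = 97.565
(b) Hypotenuse c = √(a² + b²) = √(610.09 + 62.41) = √672.5 ≈ 25.9326
    Area = ½·c·h_c  ⇒  h_c = 2·Area/c = 195.13/25.9326 ≈ 7.5245

Area = 97.565, h_c = 7.525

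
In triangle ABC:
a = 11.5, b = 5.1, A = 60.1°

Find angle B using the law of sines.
a/sin(A) = b/sin(B)  ⇒  sin(B) = b·sin(A)/a = 5.1·sin(60.1°)/11.5
sin(60.1°) ≈ 0.866897
sin(B) ≈ 5.1·0.866897/11.5 ≈ 4.42117/11.5 ≈ 0.38445
B = arcsin(0.38445) ≈ 22.6096°
(Since b ≤ a we need B ≤ A, so the obtuse alternative 180° − 22.6096° ≈ 157.39° is rejected.)

B = 22.61°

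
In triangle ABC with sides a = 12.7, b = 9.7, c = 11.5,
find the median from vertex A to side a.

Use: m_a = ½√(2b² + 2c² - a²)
m_a = ½√(2·9.7² + 2·11.5² − 12.7²) = ½√(2·94.09 + 2·132.25 − 161.29) = ½√(188.18 + 264.5 − 161.29) = ½√291.39
√291.39 ≈ 17.0701, so m_a ≈ 8.53507

m_a = 8.535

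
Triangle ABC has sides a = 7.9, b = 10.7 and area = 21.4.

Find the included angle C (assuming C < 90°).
Area = ½·a·b·sin(C)  ⇒  sin(C) = 2·Area/(a·b) = 2·21.4/(7.9·10.7) = 42.8/84.53 ≈ 0.506329
C = arcsin(0.506329) ≈ 30.4196° (taking the acute solution since C < 90°)

C = 30.42°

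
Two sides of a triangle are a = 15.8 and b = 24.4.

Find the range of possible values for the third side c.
Triangle inequality: |a − b| < c < a + b
|a − b| = |15.8 − 24.4| = 8.6
a + b = 15.8 + 24.4 = 40.2

8.6 < c < 40.2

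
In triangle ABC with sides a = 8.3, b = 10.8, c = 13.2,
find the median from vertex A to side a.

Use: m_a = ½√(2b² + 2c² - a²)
m_a = ½√(2·10.8² + 2·13.2² − 8.3²) = ½√(2·116.64 + 2·174.24 − 68.89) = ½√(233.28 + 348.48 − 68.89) = ½√512.87
√512.87 ≈ 22.6466, so m_a ≈ 11.3233

m_a = 11.32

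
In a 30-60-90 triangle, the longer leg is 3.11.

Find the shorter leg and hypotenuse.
In a 30-60-90 triangle the sides are in ratio 1 : √3 : 2, so short leg = long leg/√3 and hypotenuse = 2·(short leg).
Short leg = 3.11/√3 ≈ 3.11/1.73205 ≈ 1.79556
Hypotenuse = 2·1.79556 ≈ 3.59112

Short leg = 1.796, Hypotenuse = 3.591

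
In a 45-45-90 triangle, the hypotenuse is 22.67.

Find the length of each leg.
In a 45-45-90 triangle hypotenuse = leg·√2, so leg = hypotenuse/√2.
Leg = 22.67/√2 ≈ 22.67/1.41421 ≈ 16.0301

Each leg = 16.03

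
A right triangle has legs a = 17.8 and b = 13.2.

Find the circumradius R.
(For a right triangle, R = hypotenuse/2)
Hypotenuse c = √(a² + b²) = √(316.84 + 174.24) = √491.08 ≈ 22.1603
R = c/2 ≈ 22.1603/2 ≈ 11.0802

R = 11.08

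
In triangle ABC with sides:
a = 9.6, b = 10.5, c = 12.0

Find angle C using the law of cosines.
c² = a² + b² − 2ab·cos(C)  ⇒  cos(C) = (a² + b² − c²)/(2ab)
cos(C) = (9.6² + 10.5² − 12.0²)/(2·9.6·10.5) = (92.16 + 110.25 − 144)/201.6 = 58.41/201.6 ≈ 0.289732
C = arccos(0.289732) ≈ 73.1581°

C = 73.16°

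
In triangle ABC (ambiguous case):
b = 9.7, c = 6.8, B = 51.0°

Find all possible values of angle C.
b/sin(B) = c/sin(C)  ⇒  sin(C) = c·sin(B)/b = 6.8·sin(51.0°)/9.7
sin(51.0°) ≈ 0.777146
sin(C) ≈ 6.8·0.777146/9.7 ≈ 5.28459/9.7 ≈ 0.544803
Candidate 1: C₁ = arcsin(0.544803) ≈ 33.0112°  →  A = 180° − 51.0° − 33.0112° ≈ 95.9888° > 0, valid
Candidate 2: C₂ = 180° − C₁ ≈ 146.989°  →  A = 180° − 51.0° − 146.989° ≈ -17.9888° ≤ 0, not a valid triangle

C = 33.01° (one solution)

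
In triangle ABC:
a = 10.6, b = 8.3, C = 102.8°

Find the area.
Two sides and the included angle (SAS): A = ½·a·b·sin(C) = ½·10.6·8.3·sin(102.8°)
sin(102.8°) ≈ 0.975149
A ≈ ½·87.98·0.975149 = 43.99·0.975149 ≈ 42.8968

Area = 42.9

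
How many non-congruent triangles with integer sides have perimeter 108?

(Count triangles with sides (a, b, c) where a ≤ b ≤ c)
Let a ≤ b ≤ c with a + b + c = 108. The only binding inequality is a + b > c, i.e. 108 − c > c, so c < 108/2; and c ≥ 108/3 since c is the largest side.
So 36 ≤ c ≤ 53. For each c, b runs from ⌈(108 − c)/2⌉ up to c (then a = 108 − b − c satisfies 1 ≤ a ≤ b automatically), giving c − ⌈(108 − c)/2⌉ + 1 choices.
Summing over c: 1 + 2 + 4 + 5 + … + 25 + 26  (18 terms, c = 36, …, 53) = 243
Check (closed form: nearest integer to p²/48 for even p, (p+3)²/48 for odd p): 108²/48 = 11664/48 ≈ 243.00 → 243

243 triangles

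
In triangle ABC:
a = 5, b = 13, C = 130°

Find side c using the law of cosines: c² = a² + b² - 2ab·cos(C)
c² = 5² + 13² − 2·5·13·cos(130°)
cos(130°) ≈ -0.642788
c² ≈ 25 + 169 − 130·(-0.642788) ≈ 194 + 83.5624 ≈ 277.562
c ≈ √277.562 ≈ 16.6602

c = 16.66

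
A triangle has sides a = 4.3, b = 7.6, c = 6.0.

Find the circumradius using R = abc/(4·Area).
First find the area with Heron's formula.
s = (4.3 + 7.6 + 6.0)/2 = 8.95
Area = √(s(s−a)(s−b)(s−c)) = √(8.95·4.65·1.35·2.95) ≈ √165.742 ≈ 12.8741
abc = 4.3·7.6·6.0 = 196.08
R = abc/(4·Area) ≈ 196.08/(4·12.8741) = 196.08/51.4963 ≈ 3.80765

R = 3.808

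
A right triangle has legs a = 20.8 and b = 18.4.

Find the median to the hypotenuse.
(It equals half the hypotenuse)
Hypotenuse c = √(a² + b²) = √(432.64 + 338.56) = √771.2 ≈ 27.7705
Median to hypotenuse = c/2 ≈ 27.7705/2 ≈ 13.8852

Median = 13.89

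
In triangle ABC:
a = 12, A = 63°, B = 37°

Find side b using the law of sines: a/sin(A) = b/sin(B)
a/sin(A) = b/sin(B)  ⇒  b = a·sin(B)/sin(A) = 12·sin(37°)/sin(63°)
sin(37°) ≈ 0.601815, sin(63°) ≈ 0.891007
b ≈ 12·0.601815/0.891007 ≈ 7.22178/0.891007 ≈ 8.10519

b = 8.105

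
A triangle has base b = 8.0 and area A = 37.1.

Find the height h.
A = ½·b·h  ⇒  h = 2A/b = 2·37.1/8.0 = 74.2/8.0 ≈ 9.275

h = 9.275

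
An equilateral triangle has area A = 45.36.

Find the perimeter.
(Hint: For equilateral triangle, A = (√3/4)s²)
A = (√3/4)s²  ⇒  s² = 4A/√3 = 4·45.36/√3 = 181.44/1.73205 ≈ 104.754
s ≈ √104.754 ≈ 10.235
Perimeter = 3s ≈ 3·10.235 ≈ 30.7049

Perimeter = 30.7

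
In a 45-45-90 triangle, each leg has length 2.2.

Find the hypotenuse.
In a 45-45-90 triangle the sides are in ratio 1 : 1 : √2, so hypotenuse = leg·√2.
Hypotenuse = 2.2·√2 ≈ 2.2·1.41421 ≈ 3.11127

Hypotenuse = 2.2√2 = 3.111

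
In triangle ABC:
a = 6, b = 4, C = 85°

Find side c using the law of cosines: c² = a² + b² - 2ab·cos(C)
c² = 6² + 4² − 2·6·4·cos(85°)
cos(85°) ≈ 0.0871557
c² ≈ 36 + 16 − 48·(0.0871557) ≈ 52 − 4.18348 ≈ 47.8165
c ≈ √47.8165 ≈ 6.91495

c = 6.915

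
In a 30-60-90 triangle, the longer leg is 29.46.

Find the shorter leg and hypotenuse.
In a 30-60-90 triangle the sides are in ratio 1 : √3 : 2, so short leg = long leg/√3 and hypotenuse = 2·(short leg).
Short leg = 29.46/√3 ≈ 29.46/1.73205 ≈ 17.0087
Hypotenuse = 2·17.0087 ≈ 34.0175

Short leg = 17.01, Hypotenuse = 34.02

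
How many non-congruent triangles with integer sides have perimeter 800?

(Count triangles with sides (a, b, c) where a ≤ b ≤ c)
Let a ≤ b ≤ c with a + b + c = 800. The only binding inequality is a + b > c, i.e. 800 − c > c, so c < 800/2; and c ≥ 800/3 since c is the largest side.
So 267 ≤ c ≤ 399. For each c, b runs from ⌈(800 − c)/2⌉ up to c (then a = 800 − b − c satisfies 1 ≤ a ≤ b automatically), giving c − ⌈(800 − c)/2⌉ + 1 choices.
Summing over c: 1 + 3 + 4 + 6 + … + 198 + 199  (133 terms, c = 267, …, 399) = 13333
Check (closed form: nearest integer to p²/48 for even p, (p+3)²/48 for odd p): 800²/48 = 640000/48 ≈ 13333.33 → 13333

13333 triangles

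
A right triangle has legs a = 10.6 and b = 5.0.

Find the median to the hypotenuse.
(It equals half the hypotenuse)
Hypotenuse c = √(a² + b²) = √(112.36 + 25) = √137.36 ≈ 11.7201
Median to hypotenuse = c/2 ≈ 11.7201/2 ≈ 5.86003

Median = 5.86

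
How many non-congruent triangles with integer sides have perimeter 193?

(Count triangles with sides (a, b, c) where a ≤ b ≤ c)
Let a ≤ b ≤ c with a + b + c = 193. The only binding inequality is a + b > c, i.e. 193 − c > c, so c < 193/2; and c ≥ 193/3 since c is the largest side.
So 65 ≤ c ≤ 96. For each c, b runs from ⌈(193 − c)/2⌉ up to c (then a = 193 − b − c satisfies 1 ≤ a ≤ b automatically), giving c − ⌈(193 − c)/2⌉ + 1 choices.
Summing over c: 2 + 3 + 5 + 6 + … + 47 + 48  (32 terms, c = 65, …, 96) = 800
Check (closed form: nearest integer to p²/48 for even p, (p+3)²/48 for odd p): (193+3)²/48 = 196²/48 = 38416/48 ≈ 800.33 → 800

800 triangles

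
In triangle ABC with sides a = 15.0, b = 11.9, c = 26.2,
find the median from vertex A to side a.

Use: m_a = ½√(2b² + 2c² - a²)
m_a = ½√(2·11.9² + 2·26.2² − 15.0²) = ½√(2·141.61 + 2·686.44 − 225) = ½√(283.22 + 1372.88 − 225) = ½√1431.1
√1431.1 ≈ 37.8299, so m_a ≈ 18.9149

m_a = 18.91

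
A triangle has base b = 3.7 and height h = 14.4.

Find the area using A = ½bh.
A = ½·b·h = ½·3.7·14.4 = ½·53.28 = 26.64

Area = 26.64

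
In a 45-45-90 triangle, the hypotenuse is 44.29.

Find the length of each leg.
In a 45-45-90 triangle hypotenuse = leg·√2, so leg = hypotenuse/√2.
Leg = 44.29/√2 ≈ 44.29/1.41421 ≈ 31.3178

Each leg = 31.32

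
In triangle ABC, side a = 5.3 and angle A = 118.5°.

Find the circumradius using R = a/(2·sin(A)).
R = a/(2·sin(A)) = 5.3/(2·sin(118.5°))
sin(118.5°) ≈ 0.878817
R ≈ 5.3/(2·0.878817) = 5.3/1.75763 ≈ 3.01542

R = 3.015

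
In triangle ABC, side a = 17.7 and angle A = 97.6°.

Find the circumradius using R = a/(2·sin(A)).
R = a/(2·sin(A)) = 17.7/(2·sin(97.6°))
sin(97.6°) ≈ 0.991216
R ≈ 17.7/(2·0.991216) = 17.7/1.98243 ≈ 8.92843

R = 8.928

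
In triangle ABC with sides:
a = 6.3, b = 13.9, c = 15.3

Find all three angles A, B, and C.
Law of cosines for each angle (a² = 39.69, b² = 193.21, c² = 234.09):
cos(A) = (b² + c² − a²)/(2bc) = (193.21 + 234.09 − 39.69)/(2·13.9·15.3) = 387.61/425.34 ≈ 0.911294  ⇒  A ≈ 24.3151°
cos(B) = (a² + c² − b²)/(2ac) = (39.69 + 234.09 − 193.21)/(2·6.3·15.3) = 80.57/192.78 ≈ 0.417938  ⇒  B ≈ 65.2956°
cos(C) = (a² + b² − c²)/(2ab) = (39.69 + 193.21 − 234.09)/(2·6.3·13.9) = -1.19/175.14 ≈ -0.00679456  ⇒  C ≈ 90.3893°
Check: A + B + C ≈ 180°

A = 24.32°, B = 65.3°, C = 90.39°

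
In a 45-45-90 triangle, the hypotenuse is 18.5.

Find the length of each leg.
In a 45-45-90 triangle hypotenuse = leg·√2, so leg = hypotenuse/√2.
Leg = 18.5/√2 ≈ 18.5/1.41421 ≈ 13.0815

Each leg = 13.08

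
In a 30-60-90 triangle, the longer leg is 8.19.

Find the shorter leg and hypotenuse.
In a 30-60-90 triangle the sides are in ratio 1 : √3 : 2, so short leg = long leg/√3 and hypotenuse = 2·(short leg).
Short leg = 8.19/√3 ≈ 8.19/1.73205 ≈ 4.7285
Hypotenuse = 2·4.7285 ≈ 9.457

Short leg = 4.728, Hypotenuse = 9.457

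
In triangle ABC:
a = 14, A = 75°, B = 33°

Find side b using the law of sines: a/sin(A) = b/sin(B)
a/sin(A) = b/sin(B)  ⇒  b = a·sin(B)/sin(A) = 14·sin(33°)/sin(75°)
sin(33°) ≈ 0.544639, sin(75°) ≈ 0.965926
b ≈ 14·0.544639/0.965926 ≈ 7.62495/0.965926 ≈ 7.89393

b = 7.894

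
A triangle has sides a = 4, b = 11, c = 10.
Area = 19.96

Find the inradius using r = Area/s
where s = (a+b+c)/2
s = (4 + 11 + 10)/2 = 25/2 = 12.5
r = Area/s = 19.96/12.5 ≈ 1.5968

r = 1.597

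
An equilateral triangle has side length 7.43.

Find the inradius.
r = Area/s with s the semi-perimeter.
Area = (√3/4)·7.43² = (√3/4)·55.2049 ≈ 0.433013·55.2049 ≈ 23.9044
s = 3·7.43/2 = 11.145
r ≈ 23.9044/11.145 ≈ 2.14486
(Equivalently r = side/(2√3) = 7.43/3.4641 ≈ 2.14486.)

r = 2.145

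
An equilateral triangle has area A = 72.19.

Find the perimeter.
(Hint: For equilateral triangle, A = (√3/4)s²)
A = (√3/4)s²  ⇒  s² = 4A/√3 = 4·72.19/√3 = 288.76/1.73205 ≈ 166.716
s ≈ √166.716 ≈ 12.9118
Perimeter = 3s ≈ 3·12.9118 ≈ 38.7355

Perimeter = 38.74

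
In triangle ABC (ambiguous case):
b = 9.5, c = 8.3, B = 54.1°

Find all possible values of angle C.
b/sin(B) = c/sin(C)  ⇒  sin(C) = c·sin(B)/b = 8.3·sin(54.1°)/9.5
sin(54.1°) ≈ 0.810042
sin(C) ≈ 8.3·0.810042/9.5 ≈ 6.72335/9.5 ≈ 0.707721
Candidate 1: C₁ = arcsin(0.707721) ≈ 45.0498°  →  A = 180° − 54.1° − 45.0498° ≈ 80.8502° > 0, valid
Candidate 2: C₂ = 180° − C₁ ≈ 134.95°  →  A = 180° − 54.1° − 134.95° ≈ -9.0502° ≤ 0, not a valid triangle

C = 45.05° (one solution)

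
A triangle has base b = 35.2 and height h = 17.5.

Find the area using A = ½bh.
A = ½·b·h = ½·35.2·17.5 = ½·616 = 308

Area = 308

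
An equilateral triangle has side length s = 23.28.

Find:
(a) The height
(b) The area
(a) The height splits the triangle into two 30-60-90 halves: h = s·√3/2 = 23.28·1.73205/2 ≈ 40.3221/2 ≈ 20.1611
(b) Area = (√3/4)·s² = (√3/4)·23.28² = (√3/4)·541.9584 ≈ 0.433013·541.9584 ≈ 234.675

Height = 20.16, Area = 234.7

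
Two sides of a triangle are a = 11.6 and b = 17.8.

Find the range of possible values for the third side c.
Triangle inequality: |a − b| < c < a + b
|a − b| = |11.6 − 17.8| = 6.2
a + b = 11.6 + 17.8 = 29.4

6.2 < c < 29.4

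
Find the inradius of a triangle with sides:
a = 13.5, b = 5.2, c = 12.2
r = Area/s where s is the semi-perimeter.
s = (13.5 + 5.2 + 12.2)/2 = 30.9/2 = 15.45
Area = √(s(s−a)(s−b)(s−c)) = √(15.45·1.95·10.25·3.25) ≈ √1003.62 ≈ 31.68
r ≈ 31.68/15.45 ≈ 2.05049

r = 2.05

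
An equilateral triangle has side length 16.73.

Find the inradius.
r = Area/s with s the semi-perimeter.
Area = (√3/4)·16.73² = (√3/4)·279.8929 ≈ 0.433013·279.8929 ≈ 121.197
s = 3·16.73/2 = 25.095
r ≈ 121.197/25.095 ≈ 4.82954
(Equivalently r = side/(2√3) = 16.73/3.4641 ≈ 4.82954.)

r = 4.83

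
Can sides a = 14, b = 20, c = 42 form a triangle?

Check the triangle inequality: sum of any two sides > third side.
a + b vs c: 14 + 20 = 34 ≤ 42  ✗
a + c vs b: 14 + 42 = 56 > 20  ✓
b + c vs a: 20 + 42 = 62 > 14  ✓

No: 14 + 20 = 34 is not > 42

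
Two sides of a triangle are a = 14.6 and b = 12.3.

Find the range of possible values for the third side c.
Triangle inequality: |a − b| < c < a + b
|a − b| = |14.6 − 12.3| = 2.3
a + b = 14.6 + 12.3 = 26.9

2.3 < c < 26.9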